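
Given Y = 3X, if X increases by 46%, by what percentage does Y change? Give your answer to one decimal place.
46.0%

For Y = 3X:
If X → X(1 + 0.46)
Then Y → Y · (1 + 0.46)^1
     = Y · 1.4600

Percentage change = ((1 + 0.46)^1 − 1) × 100% = 46.0%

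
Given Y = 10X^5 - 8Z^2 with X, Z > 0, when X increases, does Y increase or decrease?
Y increases

Taking the partial derivative:
∂Y/∂X = 50X^4

∂Y/∂X = 50X^4 > 0 (assuming positive values)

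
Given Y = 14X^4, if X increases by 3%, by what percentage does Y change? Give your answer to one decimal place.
12.6%

For Y = 14X^4:
If X → X(1 + 0.03)
Then Y → Y · (1 + 0.03)^4
     ≈ Y · 1.1255

Percentage change = ((1 + 0.03)^4 − 1) × 100% ≈ 12.6%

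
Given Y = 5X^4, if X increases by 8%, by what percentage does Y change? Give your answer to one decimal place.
36.0%

For Y = 5X^4:
If X → X(1 + 0.08)
Then Y → Y · (1 + 0.08)^4
     ≈ Y · 1.3605

Percentage change = ((1 + 0.08)^4 − 1) × 100% ≈ 36.0%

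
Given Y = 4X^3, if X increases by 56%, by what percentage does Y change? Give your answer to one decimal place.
279.6%

For Y = 4X^3:
If X → X(1 + 0.56)
Then Y → Y · (1 + 0.56)^3
     ≈ Y · 3.7964

Percentage change = ((1 + 0.56)^3 − 1) × 100% ≈ 279.6%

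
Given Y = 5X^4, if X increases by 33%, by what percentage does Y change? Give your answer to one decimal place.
212.9%

For Y = 5X^4:
If X → X(1 + 0.33)
Then Y → Y · (1 + 0.33)^4
     ≈ Y · 3.1290

Percentage change = ((1 + 0.33)^4 − 1) × 100% ≈ 212.9%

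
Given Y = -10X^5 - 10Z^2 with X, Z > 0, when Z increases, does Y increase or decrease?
Y decreases

Taking the partial derivative:
∂Y/∂Z = -20Z

∂Y/∂Z = -20Z < 0 (assuming positive values)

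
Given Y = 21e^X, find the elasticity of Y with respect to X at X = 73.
Elasticity = 73

Elasticity = (dY/dX) · (X/Y)

dY/dX = 21·e^X
At X = 73: dY/dX = 21·e^73, Y = 21·e^73

Elasticity = (21·e^73) · (73 / (21·e^73)) = 73

Interpretation: for a small percentage change in X, the percentage change in Y is approximately 73.00 times as large.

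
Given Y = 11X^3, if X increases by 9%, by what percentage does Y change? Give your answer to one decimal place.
29.5%

For Y = 11X^3:
If X → X(1 + 0.09)
Then Y → Y · (1 + 0.09)^3
     ≈ Y · 1.2950

Percentage change = ((1 + 0.09)^3 − 1) × 100% ≈ 29.5%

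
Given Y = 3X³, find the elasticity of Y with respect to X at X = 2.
Elasticity = 3

Elasticity = (dY/dX) · (X/Y)

dY/dX = 9·X²
At X = 2: dY/dX = 36, Y = 24

Elasticity = 36 · (2 / 24) = 3

Interpretation: for a small percentage change in X, the percentage change in Y is approximately 3.00 times as large.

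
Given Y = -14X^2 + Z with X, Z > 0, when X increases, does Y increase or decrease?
Y decreases

Taking the partial derivative:
∂Y/∂X = -28X

∂Y/∂X = -28X < 0 (assuming positive values)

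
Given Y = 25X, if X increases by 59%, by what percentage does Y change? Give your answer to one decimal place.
59.0%

For Y = 25X:
If X → X(1 + 0.59)
Then Y → Y · (1 + 0.59)^1
     = Y · 1.5900

Percentage change = ((1 + 0.59)^1 − 1) × 100% = 59.0%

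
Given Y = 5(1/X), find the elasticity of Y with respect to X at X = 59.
Elasticity = -1

Elasticity = (dY/dX) · (X/Y)

dY/dX = -5/X²
At X = 59: dY/dX = -5/3481, Y = 5/59

Elasticity = (-5/3481) · (59 / (5/59)) = -1

Interpretation: for a small percentage change in X, the percentage change in Y is approximately -1.00 times as large.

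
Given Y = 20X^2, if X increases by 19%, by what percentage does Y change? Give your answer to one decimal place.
41.6%

For Y = 20X^2:
If X → X(1 + 0.19)
Then Y → Y · (1 + 0.19)^2
     = Y · 1.4161

Percentage change = ((1 + 0.19)^2 − 1) × 100% ≈ 41.6%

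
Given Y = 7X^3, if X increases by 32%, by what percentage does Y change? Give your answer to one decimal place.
130.0%

For Y = 7X^3:
If X → X(1 + 0.32)
Then Y → Y · (1 + 0.32)^3
     ≈ Y · 2.3000

Percentage change = ((1 + 0.32)^3 − 1) × 100% ≈ 130.0%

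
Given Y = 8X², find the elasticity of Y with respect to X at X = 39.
Elasticity = 2

Elasticity = (dY/dX) · (X/Y)

dY/dX = 16·X
At X = 39: dY/dX = 624, Y = 12168

Elasticity = 624 · (39 / 12168) = 2

Interpretation: for a small percentage change in X, the percentage change in Y is approximately 2.00 times as large.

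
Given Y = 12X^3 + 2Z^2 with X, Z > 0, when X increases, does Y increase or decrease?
Y increases

Taking the partial derivative:
∂Y/∂X = 36X^2

∂Y/∂X = 36X^2 > 0 (assuming positive values)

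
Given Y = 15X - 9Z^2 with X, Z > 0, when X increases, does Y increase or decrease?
Y increases

Taking the partial derivative:
∂Y/∂X = 15

∂Y/∂X = 15 > 0 (assuming positive values)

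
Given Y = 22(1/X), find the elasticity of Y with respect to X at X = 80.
Elasticity = -1

Elasticity = (dY/dX) · (X/Y)

dY/dX = -22/X²
At X = 80: dY/dX = -11/3200, Y = 11/40

Elasticity = (-11/3200) · (80 / (11/40)) = -1

Interpretation: for a small percentage change in X, the percentage change in Y is approximately -1.00 times as large.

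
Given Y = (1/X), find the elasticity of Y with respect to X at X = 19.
Elasticity = -1

Elasticity = (dY/dX) · (X/Y)

dY/dX = -1/X²
At X = 19: dY/dX = -1/361, Y = 1/19

Elasticity = (-1/361) · (19 / (1/19)) = -1

Interpretation: for a small percentage change in X, the percentage change in Y is approximately -1.00 times as large.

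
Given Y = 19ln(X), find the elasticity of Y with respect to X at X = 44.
Elasticity = 1/ln(44) ≈ 0.2643

Elasticity = (dY/dX) · (X/Y)

dY/dX = 19/X
At X = 44: dY/dX = 19/44, Y = 19·ln(44)

Elasticity = (19/44) · (44 / (19·ln(44))) = 1/ln(44) ≈ 0.2643

Interpretation: for a small percentage change in X, the percentage change in Y is approximately 0.26 times as large.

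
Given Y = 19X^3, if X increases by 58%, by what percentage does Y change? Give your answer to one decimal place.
294.4%

For Y = 19X^3:
If X → X(1 + 0.58)
Then Y → Y · (1 + 0.58)^3
     ≈ Y · 3.9443

Percentage change = ((1 + 0.58)^3 − 1) × 100% ≈ 294.4%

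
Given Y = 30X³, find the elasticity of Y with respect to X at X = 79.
Elasticity = 3

Elasticity = (dY/dX) · (X/Y)

dY/dX = 90·X²
At X = 79: dY/dX = 561690, Y = 14791170

Elasticity = 561690 · (79 / 14791170) = 3

Interpretation: for a small percentage change in X, the percentage change in Y is approximately 3.00 times as large.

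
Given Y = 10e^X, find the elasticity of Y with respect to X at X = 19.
Elasticity = 19

Elasticity = (dY/dX) · (X/Y)

dY/dX = 10·e^X
At X = 19: dY/dX = 10·e^19, Y = 10·e^19

Elasticity = (10·e^19) · (19 / (10·e^19)) = 19

Interpretation: for a small percentage change in X, the percentage change in Y is approximately 19.00 times as large.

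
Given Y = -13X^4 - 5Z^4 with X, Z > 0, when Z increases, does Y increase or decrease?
Y decreases

Taking the partial derivative:
∂Y/∂Z = -20Z^3

∂Y/∂Z = -20Z^3 < 0 (assuming positive values)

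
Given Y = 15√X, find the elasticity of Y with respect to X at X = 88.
Elasticity = 1/2

Elasticity = (dY/dX) · (X/Y)

dY/dX = 15/(2·√X)
At X = 88: dY/dX = 15·√22/88, Y = 30·√22

Elasticity = (15·√22/88) · (88 / (30·√22)) = 1/2

Interpretation: for a small percentage change in X, the percentage change in Y is approximately 0.50 times as large.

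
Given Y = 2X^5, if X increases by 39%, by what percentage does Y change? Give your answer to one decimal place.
418.9%

For Y = 2X^5:
If X → X(1 + 0.39)
Then Y → Y · (1 + 0.39)^5
     ≈ Y · 5.1889

Percentage change = ((1 + 0.39)^5 − 1) × 100% ≈ 418.9%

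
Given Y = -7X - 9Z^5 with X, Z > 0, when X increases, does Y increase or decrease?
Y decreases

Taking the partial derivative:
∂Y/∂X = -7

∂Y/∂X = -7 < 0 (assuming positive values)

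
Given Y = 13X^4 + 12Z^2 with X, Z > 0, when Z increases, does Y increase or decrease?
Y increases

Taking the partial derivative:
∂Y/∂Z = 24Z

∂Y/∂Z = 24Z > 0 (assuming positive values)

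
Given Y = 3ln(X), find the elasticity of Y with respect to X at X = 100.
Elasticity = 1/ln(100) ≈ 0.2171

Elasticity = (dY/dX) · (X/Y)

dY/dX = 3/X
At X = 100: dY/dX = 3/100, Y = 3·ln(100)

Elasticity = (3/100) · (100 / (3·ln(100))) = 1/ln(100) ≈ 0.2171

Interpretation: for a small percentage change in X, the percentage change in Y is approximately 0.22 times as large.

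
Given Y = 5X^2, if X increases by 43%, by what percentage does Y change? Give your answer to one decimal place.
104.5%

For Y = 5X^2:
If X → X(1 + 0.43)
Then Y → Y · (1 + 0.43)^2
     = Y · 2.0449

Percentage change = ((1 + 0.43)^2 − 1) × 100% ≈ 104.5%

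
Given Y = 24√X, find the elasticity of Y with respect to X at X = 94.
Elasticity = 1/2

Elasticity = (dY/dX) · (X/Y)

dY/dX = 12/√X
At X = 94: dY/dX = 6·√94/47, Y = 24·√94

Elasticity = (6·√94/47) · (94 / (24·√94)) = 1/2

Interpretation: for a small percentage change in X, the percentage change in Y is approximately 0.50 times as large.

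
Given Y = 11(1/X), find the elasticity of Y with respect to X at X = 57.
Elasticity = -1

Elasticity = (dY/dX) · (X/Y)

dY/dX = -11/X²
At X = 57: dY/dX = -11/3249, Y = 11/57

Elasticity = (-11/3249) · (57 / (11/57)) = -1

Interpretation: for a small percentage change in X, the percentage change in Y is approximately -1.00 times as large.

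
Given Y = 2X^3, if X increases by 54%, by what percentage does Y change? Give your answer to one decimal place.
265.2%

For Y = 2X^3:
If X → X(1 + 0.54)
Then Y → Y · (1 + 0.54)^3
     ≈ Y · 3.6523

Percentage change = ((1 + 0.54)^3 − 1) × 100% ≈ 265.2%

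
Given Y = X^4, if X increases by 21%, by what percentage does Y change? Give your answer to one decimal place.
114.4%

For Y = X^4:
If X → X(1 + 0.21)
Then Y → Y · (1 + 0.21)^4
     ≈ Y · 2.1436

Percentage change = ((1 + 0.21)^4 − 1) × 100% ≈ 114.4%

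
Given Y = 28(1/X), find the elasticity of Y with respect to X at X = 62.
Elasticity = -1

Elasticity = (dY/dX) · (X/Y)

dY/dX = -28/X²
At X = 62: dY/dX = -7/961, Y = 14/31

Elasticity = (-7/961) · (62 / (14/31)) = -1

Interpretation: for a small percentage change in X, the percentage change in Y is approximately -1.00 times as large.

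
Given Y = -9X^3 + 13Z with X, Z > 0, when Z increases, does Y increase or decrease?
Y increases

Taking the partial derivative:
∂Y/∂Z = 13

∂Y/∂Z = 13 > 0 (assuming positive values)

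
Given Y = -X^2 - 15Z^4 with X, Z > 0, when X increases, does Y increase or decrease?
Y decreases

Taking the partial derivative:
∂Y/∂X = -2X

∂Y/∂X = -2X < 0 (assuming positive values)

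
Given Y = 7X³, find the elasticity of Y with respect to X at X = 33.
Elasticity = 3

Elasticity = (dY/dX) · (X/Y)

dY/dX = 21·X²
At X = 33: dY/dX = 22869, Y = 251559

Elasticity = 22869 · (33 / 251559) = 3

Interpretation: for a small percentage change in X, the percentage change in Y is approximately 3.00 times as large.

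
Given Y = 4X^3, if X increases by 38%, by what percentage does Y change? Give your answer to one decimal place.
162.8%

For Y = 4X^3:
If X → X(1 + 0.38)
Then Y → Y · (1 + 0.38)^3
     ≈ Y · 2.6281

Percentage change = ((1 + 0.38)^3 − 1) × 100% ≈ 162.8%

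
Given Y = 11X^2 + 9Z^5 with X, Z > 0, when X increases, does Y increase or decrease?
Y increases

Taking the partial derivative:
∂Y/∂X = 22X

∂Y/∂X = 22X > 0 (assuming positive values)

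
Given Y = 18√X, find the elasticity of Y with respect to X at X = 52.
Elasticity = 1/2

Elasticity = (dY/dX) · (X/Y)

dY/dX = 9/√X
At X = 52: dY/dX = 9·√13/26, Y = 36·√13

Elasticity = (9·√13/26) · (52 / (36·√13)) = 1/2

Interpretation: for a small percentage change in X, the percentage change in Y is approximately 0.50 times as large.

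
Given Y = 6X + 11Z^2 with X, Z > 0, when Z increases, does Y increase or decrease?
Y increases

Taking the partial derivative:
∂Y/∂Z = 22Z

∂Y/∂Z = 22Z > 0 (assuming positive values)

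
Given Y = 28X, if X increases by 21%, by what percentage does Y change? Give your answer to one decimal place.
21.0%

For Y = 28X:
If X → X(1 + 0.21)
Then Y → Y · (1 + 0.21)^1
     = Y · 1.2100

Percentage change = ((1 + 0.21)^1 − 1) × 100% = 21.0%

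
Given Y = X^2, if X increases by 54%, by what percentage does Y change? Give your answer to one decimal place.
137.2%

For Y = X^2:
If X → X(1 + 0.54)
Then Y → Y · (1 + 0.54)^2
     = Y · 2.3716

Percentage change = ((1 + 0.54)^2 − 1) × 100% ≈ 137.2%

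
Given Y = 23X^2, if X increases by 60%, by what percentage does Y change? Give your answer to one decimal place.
156.0%

For Y = 23X^2:
If X → X(1 + 0.6)
Then Y → Y · (1 + 0.6)^2
     = Y · 2.5600

Percentage change = ((1 + 0.6)^2 − 1) × 100% = 156.0%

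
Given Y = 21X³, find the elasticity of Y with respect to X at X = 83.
Elasticity = 3

Elasticity = (dY/dX) · (X/Y)

dY/dX = 63·X²
At X = 83: dY/dX = 434007, Y = 12007527

Elasticity = 434007 · (83 / 12007527) = 3

Interpretation: for a small percentage change in X, the percentage change in Y is approximately 3.00 times as large.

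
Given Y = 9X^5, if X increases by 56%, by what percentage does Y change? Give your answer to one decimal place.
823.9%

For Y = 9X^5:
If X → X(1 + 0.56)
Then Y → Y · (1 + 0.56)^5
     ≈ Y · 9.2390

Percentage change = ((1 + 0.56)^5 − 1) × 100% ≈ 823.9%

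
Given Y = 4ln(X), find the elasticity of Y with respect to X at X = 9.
Elasticity = 1/ln(9) ≈ 0.4551

Elasticity = (dY/dX) · (X/Y)

dY/dX = 4/X
At X = 9: dY/dX = 4/9, Y = 4·ln(9)

Elasticity = (4/9) · (9 / (4·ln(9))) = 1/ln(9) ≈ 0.4551

Interpretation: for a small percentage change in X, the percentage change in Y is approximately 0.46 times as large.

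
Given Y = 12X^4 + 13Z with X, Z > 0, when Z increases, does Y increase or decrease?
Y increases

Taking the partial derivative:
∂Y/∂Z = 13

∂Y/∂Z = 13 > 0 (assuming positive values)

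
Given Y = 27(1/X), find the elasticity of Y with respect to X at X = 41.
Elasticity = -1

Elasticity = (dY/dX) · (X/Y)

dY/dX = -27/X²
At X = 41: dY/dX = -27/1681, Y = 27/41

Elasticity = (-27/1681) · (41 / (27/41)) = -1

Interpretation: for a small percentage change in X, the percentage change in Y is approximately -1.00 times as large.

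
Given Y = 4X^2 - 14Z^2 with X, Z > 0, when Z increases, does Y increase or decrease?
Y decreases

Taking the partial derivative:
∂Y/∂Z = -28Z

∂Y/∂Z = -28Z < 0 (assuming positive values)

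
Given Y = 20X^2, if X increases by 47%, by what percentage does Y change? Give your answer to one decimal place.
116.1%

For Y = 20X^2:
If X → X(1 + 0.47)
Then Y → Y · (1 + 0.47)^2
     = Y · 2.1609

Percentage change = ((1 + 0.47)^2 − 1) × 100% ≈ 116.1%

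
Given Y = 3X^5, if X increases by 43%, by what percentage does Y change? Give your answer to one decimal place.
498.0%

For Y = 3X^5:
If X → X(1 + 0.43)
Then Y → Y · (1 + 0.43)^5
     ≈ Y · 5.9797

Percentage change = ((1 + 0.43)^5 − 1) × 100% ≈ 498.0%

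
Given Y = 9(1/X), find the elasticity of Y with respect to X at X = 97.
Elasticity = -1

Elasticity = (dY/dX) · (X/Y)

dY/dX = -9/X²
At X = 97: dY/dX = -9/9409, Y = 9/97

Elasticity = (-9/9409) · (97 / (9/97)) = -1

Interpretation: for a small percentage change in X, the percentage change in Y is approximately -1.00 times as large.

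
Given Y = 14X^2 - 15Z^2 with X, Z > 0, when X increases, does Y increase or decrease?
Y increases

Taking the partial derivative:
∂Y/∂X = 28X

∂Y/∂X = 28X > 0 (assuming positive values)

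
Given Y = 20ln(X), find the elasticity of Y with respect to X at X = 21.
Elasticity = 1/ln(21) ≈ 0.3285

Elasticity = (dY/dX) · (X/Y)

dY/dX = 20/X
At X = 21: dY/dX = 20/21, Y = 20·ln(21)

Elasticity = (20/21) · (21 / (20·ln(21))) = 1/ln(21) ≈ 0.3285

Interpretation: for a small percentage change in X, the percentage change in Y is approximately 0.33 times as large.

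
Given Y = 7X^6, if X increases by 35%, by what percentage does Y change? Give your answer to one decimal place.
505.3%

For Y = 7X^6:
If X → X(1 + 0.35)
Then Y → Y · (1 + 0.35)^6
     ≈ Y · 6.0534

Percentage change = ((1 + 0.35)^6 − 1) × 100% ≈ 505.3%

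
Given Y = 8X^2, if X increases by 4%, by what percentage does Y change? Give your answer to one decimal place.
8.2%

For Y = 8X^2:
If X → X(1 + 0.04)
Then Y → Y · (1 + 0.04)^2
     = Y · 1.0816

Percentage change = ((1 + 0.04)^2 − 1) × 100% ≈ 8.2%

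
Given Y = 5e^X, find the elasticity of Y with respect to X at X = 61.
Elasticity = 61

Elasticity = (dY/dX) · (X/Y)

dY/dX = 5·e^X
At X = 61: dY/dX = 5·e^61, Y = 5·e^61

Elasticity = (5·e^61) · (61 / (5·e^61)) = 61

Interpretation: for a small percentage change in X, the percentage change in Y is approximately 61.00 times as large.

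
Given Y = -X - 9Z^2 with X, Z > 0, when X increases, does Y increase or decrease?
Y decreases

Taking the partial derivative:
∂Y/∂X = -1

∂Y/∂X = -1 < 0 (assuming positive values)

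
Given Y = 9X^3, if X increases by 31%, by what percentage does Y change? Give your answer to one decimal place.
124.8%

For Y = 9X^3:
If X → X(1 + 0.31)
Then Y → Y · (1 + 0.31)^3
     ≈ Y · 2.2481

Percentage change = ((1 + 0.31)^3 − 1) × 100% ≈ 124.8%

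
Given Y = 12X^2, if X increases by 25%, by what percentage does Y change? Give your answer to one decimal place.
56.3%

For Y = 12X^2:
If X → X(1 + 0.25)
Then Y → Y · (1 + 0.25)^2
     = Y · 1.5625

Percentage change = ((1 + 0.25)^2 − 1) × 100% ≈ 56.3%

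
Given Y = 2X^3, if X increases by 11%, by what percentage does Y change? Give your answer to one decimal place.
36.8%

For Y = 2X^3:
If X → X(1 + 0.11)
Then Y → Y · (1 + 0.11)^3
     ≈ Y · 1.3676

Percentage change = ((1 + 0.11)^3 − 1) × 100% ≈ 36.8%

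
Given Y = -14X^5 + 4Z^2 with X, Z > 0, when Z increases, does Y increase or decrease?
Y increases

Taking the partial derivative:
∂Y/∂Z = 8Z

∂Y/∂Z = 8Z > 0 (assuming positive values)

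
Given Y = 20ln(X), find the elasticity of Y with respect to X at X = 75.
Elasticity = 1/ln(75) ≈ 0.2316

Elasticity = (dY/dX) · (X/Y)

dY/dX = 20/X
At X = 75: dY/dX = 4/15, Y = 20·ln(75)

Elasticity = (4/15) · (75 / (20·ln(75))) = 1/ln(75) ≈ 0.2316

Interpretation: for a small percentage change in X, the percentage change in Y is approximately 0.23 times as large.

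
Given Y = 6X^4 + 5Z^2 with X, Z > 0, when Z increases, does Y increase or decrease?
Y increases

Taking the partial derivative:
∂Y/∂Z = 10Z

∂Y/∂Z = 10Z > 0 (assuming positive values)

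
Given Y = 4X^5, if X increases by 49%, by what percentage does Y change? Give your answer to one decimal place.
634.4%

For Y = 4X^5:
If X → X(1 + 0.49)
Then Y → Y · (1 + 0.49)^5
     ≈ Y · 7.3440

Percentage change = ((1 + 0.49)^5 − 1) × 100% ≈ 634.4%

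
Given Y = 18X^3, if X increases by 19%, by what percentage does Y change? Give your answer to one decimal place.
68.5%

For Y = 18X^3:
If X → X(1 + 0.19)
Then Y → Y · (1 + 0.19)^3
     ≈ Y · 1.6852

Percentage change = ((1 + 0.19)^3 − 1) × 100% ≈ 68.5%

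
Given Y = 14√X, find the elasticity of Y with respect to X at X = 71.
Elasticity = 1/2

Elasticity = (dY/dX) · (X/Y)

dY/dX = 7/√X
At X = 71: dY/dX = 7·√71/71, Y = 14·√71

Elasticity = (7·√71/71) · (71 / (14·√71)) = 1/2

Interpretation: for a small percentage change in X, the percentage change in Y is approximately 0.50 times as large.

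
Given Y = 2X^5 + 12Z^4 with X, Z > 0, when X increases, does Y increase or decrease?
Y increases

Taking the partial derivative:
∂Y/∂X = 10X^4

∂Y/∂X = 10X^4 > 0 (assuming positive values)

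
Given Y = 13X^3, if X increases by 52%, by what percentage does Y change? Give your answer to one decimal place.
251.2%

For Y = 13X^3:
If X → X(1 + 0.52)
Then Y → Y · (1 + 0.52)^3
     ≈ Y · 3.5118

Percentage change = ((1 + 0.52)^3 − 1) × 100% ≈ 251.2%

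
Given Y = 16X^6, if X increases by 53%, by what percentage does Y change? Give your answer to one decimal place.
1182.8%

For Y = 16X^6:
If X → X(1 + 0.53)
Then Y → Y · (1 + 0.53)^6
     ≈ Y · 12.8277

Percentage change = ((1 + 0.53)^6 − 1) × 100% ≈ 1182.8%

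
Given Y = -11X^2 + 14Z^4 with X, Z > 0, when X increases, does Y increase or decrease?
Y decreases

Taking the partial derivative:
∂Y/∂X = -22X

∂Y/∂X = -22X < 0 (assuming positive values)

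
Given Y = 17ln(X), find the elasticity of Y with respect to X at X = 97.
Elasticity = 1/ln(97) ≈ 0.2186

Elasticity = (dY/dX) · (X/Y)

dY/dX = 17/X
At X = 97: dY/dX = 17/97, Y = 17·ln(97)

Elasticity = (17/97) · (97 / (17·ln(97))) = 1/ln(97) ≈ 0.2186

Interpretation: for a small percentage change in X, the percentage change in Y is approximately 0.22 times as large.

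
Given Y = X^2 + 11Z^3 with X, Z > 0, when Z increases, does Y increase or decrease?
Y increases

Taking the partial derivative:
∂Y/∂Z = 33Z^2

∂Y/∂Z = 33Z^2 > 0 (assuming positive values)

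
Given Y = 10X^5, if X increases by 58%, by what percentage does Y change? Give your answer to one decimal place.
884.7%

For Y = 10X^5:
If X → X(1 + 0.58)
Then Y → Y · (1 + 0.58)^5
     ≈ Y · 9.8466

Percentage change = ((1 + 0.58)^5 − 1) × 100% ≈ 884.7%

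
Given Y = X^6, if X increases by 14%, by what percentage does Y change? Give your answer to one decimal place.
119.5%

For Y = X^6:
If X → X(1 + 0.14)
Then Y → Y · (1 + 0.14)^6
     ≈ Y · 2.1950

Percentage change = ((1 + 0.14)^6 − 1) × 100% ≈ 119.5%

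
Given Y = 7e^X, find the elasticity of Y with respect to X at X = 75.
Elasticity = 75

Elasticity = (dY/dX) · (X/Y)

dY/dX = 7·e^X
At X = 75: dY/dX = 7·e^75, Y = 7·e^75

Elasticity = (7·e^75) · (75 / (7·e^75)) = 75

Interpretation: for a small percentage change in X, the percentage change in Y is approximately 75.00 times as large.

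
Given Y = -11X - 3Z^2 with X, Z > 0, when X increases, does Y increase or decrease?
Y decreases

Taking the partial derivative:
∂Y/∂X = -11

∂Y/∂X = -11 < 0 (assuming positive values)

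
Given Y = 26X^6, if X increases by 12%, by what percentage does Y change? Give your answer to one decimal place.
97.4%

For Y = 26X^6:
If X → X(1 + 0.12)
Then Y → Y · (1 + 0.12)^6
     ≈ Y · 1.9738

Percentage change = ((1 + 0.12)^6 − 1) × 100% ≈ 97.4%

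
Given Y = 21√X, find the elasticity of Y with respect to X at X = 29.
Elasticity = 1/2

Elasticity = (dY/dX) · (X/Y)

dY/dX = 21/(2·√X)
At X = 29: dY/dX = 21·√29/58, Y = 21·√29

Elasticity = (21·√29/58) · (29 / (21·√29)) = 1/2

Interpretation: for a small percentage change in X, the percentage change in Y is approximately 0.50 times as large.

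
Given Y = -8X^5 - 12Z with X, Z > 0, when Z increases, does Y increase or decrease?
Y decreases

Taking the partial derivative:
∂Y/∂Z = -12

∂Y/∂Z = -12 < 0 (assuming positive values)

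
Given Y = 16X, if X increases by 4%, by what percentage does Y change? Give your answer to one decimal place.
4.0%

For Y = 16X:
If X → X(1 + 0.04)
Then Y → Y · (1 + 0.04)^1
     = Y · 1.0400

Percentage change = ((1 + 0.04)^1 − 1) × 100% = 4.0%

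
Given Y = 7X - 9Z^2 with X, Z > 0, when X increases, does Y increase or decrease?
Y increases

Taking the partial derivative:
∂Y/∂X = 7

∂Y/∂X = 7 > 0 (assuming positive values)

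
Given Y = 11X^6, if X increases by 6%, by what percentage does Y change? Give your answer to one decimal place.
41.9%

For Y = 11X^6:
If X → X(1 + 0.06)
Then Y → Y · (1 + 0.06)^6
     ≈ Y · 1.4185

Percentage change = ((1 + 0.06)^6 − 1) × 100% ≈ 41.9%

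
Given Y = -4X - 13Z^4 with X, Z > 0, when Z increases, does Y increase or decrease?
Y decreases

Taking the partial derivative:
∂Y/∂Z = -52Z^3

∂Y/∂Z = -52Z^3 < 0 (assuming positive values)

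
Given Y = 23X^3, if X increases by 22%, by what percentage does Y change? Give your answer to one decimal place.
81.6%

For Y = 23X^3:
If X → X(1 + 0.22)
Then Y → Y · (1 + 0.22)^3
     ≈ Y · 1.8158

Percentage change = ((1 + 0.22)^3 − 1) × 100% ≈ 81.6%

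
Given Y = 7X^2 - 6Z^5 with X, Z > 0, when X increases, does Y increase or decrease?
Y increases

Taking the partial derivative:
∂Y/∂X = 14X

∂Y/∂X = 14X > 0 (assuming positive values)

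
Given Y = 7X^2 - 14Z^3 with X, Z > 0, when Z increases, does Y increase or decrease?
Y decreases

Taking the partial derivative:
∂Y/∂Z = -42Z^2

∂Y/∂Z = -42Z^2 < 0 (assuming positive values)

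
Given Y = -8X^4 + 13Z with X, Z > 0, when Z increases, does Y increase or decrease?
Y increases

Taking the partial derivative:
∂Y/∂Z = 13

∂Y/∂Z = 13 > 0 (assuming positive values)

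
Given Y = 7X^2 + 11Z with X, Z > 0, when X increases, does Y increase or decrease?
Y increases

Taking the partial derivative:
∂Y/∂X = 14X

∂Y/∂X = 14X > 0 (assuming positive values)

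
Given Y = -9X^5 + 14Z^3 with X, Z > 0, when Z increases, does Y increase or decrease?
Y increases

Taking the partial derivative:
∂Y/∂Z = 42Z^2

∂Y/∂Z = 42Z^2 > 0 (assuming positive values)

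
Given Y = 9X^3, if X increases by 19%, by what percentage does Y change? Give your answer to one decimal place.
68.5%

For Y = 9X^3:
If X → X(1 + 0.19)
Then Y → Y · (1 + 0.19)^3
     ≈ Y · 1.6852

Percentage change = ((1 + 0.19)^3 − 1) × 100% ≈ 68.5%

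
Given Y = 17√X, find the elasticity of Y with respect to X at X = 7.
Elasticity = 1/2

Elasticity = (dY/dX) · (X/Y)

dY/dX = 17/(2·√X)
At X = 7: dY/dX = 17·√7/14, Y = 17·√7

Elasticity = (17·√7/14) · (7 / (17·√7)) = 1/2

Interpretation: for a small percentage change in X, the percentage change in Y is approximately 0.50 times as large.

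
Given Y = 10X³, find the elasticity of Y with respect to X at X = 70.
Elasticity = 3

Elasticity = (dY/dX) · (X/Y)

dY/dX = 30·X²
At X = 70: dY/dX = 147000, Y = 3430000

Elasticity = 147000 · (70 / 3430000) = 3

Interpretation: for a small percentage change in X, the percentage change in Y is approximately 3.00 times as large.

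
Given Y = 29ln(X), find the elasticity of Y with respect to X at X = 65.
Elasticity = 1/ln(65) ≈ 0.2396

Elasticity = (dY/dX) · (X/Y)

dY/dX = 29/X
At X = 65: dY/dX = 29/65, Y = 29·ln(65)

Elasticity = (29/65) · (65 / (29·ln(65))) = 1/ln(65) ≈ 0.2396

Interpretation: for a small percentage change in X, the percentage change in Y is approximately 0.24 times as large.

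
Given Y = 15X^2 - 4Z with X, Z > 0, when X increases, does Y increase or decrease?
Y increases

Taking the partial derivative:
∂Y/∂X = 30X

∂Y/∂X = 30X > 0 (assuming positive values)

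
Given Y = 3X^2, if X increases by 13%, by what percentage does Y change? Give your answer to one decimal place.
27.7%

For Y = 3X^2:
If X → X(1 + 0.13)
Then Y → Y · (1 + 0.13)^2
     = Y · 1.2769

Percentage change = ((1 + 0.13)^2 − 1) × 100% ≈ 27.7%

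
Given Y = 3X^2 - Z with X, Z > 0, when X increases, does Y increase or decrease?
Y increases

Taking the partial derivative:
∂Y/∂X = 6X

∂Y/∂X = 6X > 0 (assuming positive values)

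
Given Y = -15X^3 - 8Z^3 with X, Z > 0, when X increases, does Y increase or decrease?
Y decreases

Taking the partial derivative:
∂Y/∂X = -45X^2

∂Y/∂X = -45X^2 < 0 (assuming positive values)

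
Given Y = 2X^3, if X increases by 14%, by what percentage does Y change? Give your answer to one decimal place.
48.2%

For Y = 2X^3:
If X → X(1 + 0.14)
Then Y → Y · (1 + 0.14)^3
     ≈ Y · 1.4815

Percentage change = ((1 + 0.14)^3 − 1) × 100% ≈ 48.2%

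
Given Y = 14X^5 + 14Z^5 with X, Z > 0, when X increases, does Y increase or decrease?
Y increases

Taking the partial derivative:
∂Y/∂X = 70X^4

∂Y/∂X = 70X^4 > 0 (assuming positive values)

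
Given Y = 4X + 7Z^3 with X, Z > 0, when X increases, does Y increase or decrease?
Y increases

Taking the partial derivative:
∂Y/∂X = 4

∂Y/∂X = 4 > 0 (assuming positive values)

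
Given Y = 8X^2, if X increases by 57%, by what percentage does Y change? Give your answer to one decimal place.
146.5%

For Y = 8X^2:
If X → X(1 + 0.57)
Then Y → Y · (1 + 0.57)^2
     = Y · 2.4649

Percentage change = ((1 + 0.57)^2 − 1) × 100% ≈ 146.5%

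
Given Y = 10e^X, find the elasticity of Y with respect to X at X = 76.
Elasticity = 76

Elasticity = (dY/dX) · (X/Y)

dY/dX = 10·e^X
At X = 76: dY/dX = 10·e^76, Y = 10·e^76

Elasticity = (10·e^76) · (76 / (10·e^76)) = 76

Interpretation: for a small percentage change in X, the percentage change in Y is approximately 76.00 times as large.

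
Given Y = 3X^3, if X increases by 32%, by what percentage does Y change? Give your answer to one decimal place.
130.0%

For Y = 3X^3:
If X → X(1 + 0.32)
Then Y → Y · (1 + 0.32)^3
     ≈ Y · 2.3000

Percentage change = ((1 + 0.32)^3 − 1) × 100% ≈ 130.0%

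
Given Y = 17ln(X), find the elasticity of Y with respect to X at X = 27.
Elasticity = 1/ln(27) ≈ 0.3034

Elasticity = (dY/dX) · (X/Y)

dY/dX = 17/X
At X = 27: dY/dX = 17/27, Y = 17·ln(27)

Elasticity = (17/27) · (27 / (17·ln(27))) = 1/ln(27) ≈ 0.3034

Interpretation: for a small percentage change in X, the percentage change in Y is approximately 0.30 times as large.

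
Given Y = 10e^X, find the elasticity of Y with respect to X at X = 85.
Elasticity = 85

Elasticity = (dY/dX) · (X/Y)

dY/dX = 10·e^X
At X = 85: dY/dX = 10·e^85, Y = 10·e^85

Elasticity = (10·e^85) · (85 / (10·e^85)) = 85

Interpretation: for a small percentage change in X, the percentage change in Y is approximately 85.00 times as large.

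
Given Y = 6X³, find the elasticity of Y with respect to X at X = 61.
Elasticity = 3

Elasticity = (dY/dX) · (X/Y)

dY/dX = 18·X²
At X = 61: dY/dX = 66978, Y = 1361886

Elasticity = 66978 · (61 / 1361886) = 3

Interpretation: for a small percentage change in X, the percentage change in Y is approximately 3.00 times as large.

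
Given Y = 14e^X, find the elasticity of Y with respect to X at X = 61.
Elasticity = 61

Elasticity = (dY/dX) · (X/Y)

dY/dX = 14·e^X
At X = 61: dY/dX = 14·e^61, Y = 14·e^61

Elasticity = (14·e^61) · (61 / (14·e^61)) = 61

Interpretation: for a small percentage change in X, the percentage change in Y is approximately 61.00 times as large.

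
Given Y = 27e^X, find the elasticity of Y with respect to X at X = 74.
Elasticity = 74

Elasticity = (dY/dX) · (X/Y)

dY/dX = 27·e^X
At X = 74: dY/dX = 27·e^74, Y = 27·e^74

Elasticity = (27·e^74) · (74 / (27·e^74)) = 74

Interpretation: for a small percentage change in X, the percentage change in Y is approximately 74.00 times as large.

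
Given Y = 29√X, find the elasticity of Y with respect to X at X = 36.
Elasticity = 1/2

Elasticity = (dY/dX) · (X/Y)

dY/dX = 29/(2·√X)
At X = 36: dY/dX = 29/12, Y = 174

Elasticity = (29/12) · (36 / 174) = 1/2

Interpretation: for a small percentage change in X, the percentage change in Y is approximately 0.50 times as large.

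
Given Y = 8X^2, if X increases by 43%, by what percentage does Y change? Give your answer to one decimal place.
104.5%

For Y = 8X^2:
If X → X(1 + 0.43)
Then Y → Y · (1 + 0.43)^2
     = Y · 2.0449

Percentage change = ((1 + 0.43)^2 − 1) × 100% ≈ 104.5%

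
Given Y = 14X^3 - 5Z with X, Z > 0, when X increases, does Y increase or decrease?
Y increases

Taking the partial derivative:
∂Y/∂X = 42X^2

∂Y/∂X = 42X^2 > 0 (assuming positive values)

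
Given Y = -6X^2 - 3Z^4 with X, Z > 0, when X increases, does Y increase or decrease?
Y decreases

Taking the partial derivative:
∂Y/∂X = -12X

∂Y/∂X = -12X < 0 (assuming positive values)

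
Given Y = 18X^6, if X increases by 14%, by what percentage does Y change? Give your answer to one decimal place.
119.5%

For Y = 18X^6:
If X → X(1 + 0.14)
Then Y → Y · (1 + 0.14)^6
     ≈ Y · 2.1950

Percentage change = ((1 + 0.14)^6 − 1) × 100% ≈ 119.5%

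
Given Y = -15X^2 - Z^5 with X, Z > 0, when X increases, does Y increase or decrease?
Y decreases

Taking the partial derivative:
∂Y/∂X = -30X

∂Y/∂X = -30X < 0 (assuming positive values)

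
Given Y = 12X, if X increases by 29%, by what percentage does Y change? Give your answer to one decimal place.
29.0%

For Y = 12X:
If X → X(1 + 0.29)
Then Y → Y · (1 + 0.29)^1
     = Y · 1.2900

Percentage change = ((1 + 0.29)^1 − 1) × 100% = 29.0%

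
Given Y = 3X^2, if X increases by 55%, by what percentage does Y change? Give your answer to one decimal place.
140.3%

For Y = 3X^2:
If X → X(1 + 0.55)
Then Y → Y · (1 + 0.55)^2
     = Y · 2.4025

Percentage change = ((1 + 0.55)^2 − 1) × 100% ≈ 140.3%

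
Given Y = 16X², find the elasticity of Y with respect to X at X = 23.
Elasticity = 2

Elasticity = (dY/dX) · (X/Y)

dY/dX = 32·X
At X = 23: dY/dX = 736, Y = 8464

Elasticity = 736 · (23 / 8464) = 2

Interpretation: for a small percentage change in X, the percentage change in Y is approximately 2.00 times as large.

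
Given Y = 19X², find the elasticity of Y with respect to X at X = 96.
Elasticity = 2

Elasticity = (dY/dX) · (X/Y)

dY/dX = 38·X
At X = 96: dY/dX = 3648, Y = 175104

Elasticity = 3648 · (96 / 175104) = 2

Interpretation: for a small percentage change in X, the percentage change in Y is approximately 2.00 times as large.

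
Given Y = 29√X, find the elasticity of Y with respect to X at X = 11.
Elasticity = 1/2

Elasticity = (dY/dX) · (X/Y)

dY/dX = 29/(2·√X)
At X = 11: dY/dX = 29·√11/22, Y = 29·√11

Elasticity = (29·√11/22) · (11 / (29·√11)) = 1/2

Interpretation: for a small percentage change in X, the percentage change in Y is approximately 0.50 times as large.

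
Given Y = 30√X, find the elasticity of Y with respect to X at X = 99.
Elasticity = 1/2

Elasticity = (dY/dX) · (X/Y)

dY/dX = 15/√X
At X = 99: dY/dX = 5·√11/11, Y = 90·√11

Elasticity = (5·√11/11) · (99 / (90·√11)) = 1/2

Interpretation: for a small percentage change in X, the percentage change in Y is approximately 0.50 times as large.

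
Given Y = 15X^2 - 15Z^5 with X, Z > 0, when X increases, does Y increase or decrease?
Y increases

Taking the partial derivative:
∂Y/∂X = 30X

∂Y/∂X = 30X > 0 (assuming positive values)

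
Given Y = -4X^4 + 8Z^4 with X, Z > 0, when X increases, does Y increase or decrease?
Y decreases

Taking the partial derivative:
∂Y/∂X = -16X^3

∂Y/∂X = -16X^3 < 0 (assuming positive values)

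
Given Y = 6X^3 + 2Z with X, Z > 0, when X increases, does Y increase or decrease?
Y increases

Taking the partial derivative:
∂Y/∂X = 18X^2

∂Y/∂X = 18X^2 > 0 (assuming positive values)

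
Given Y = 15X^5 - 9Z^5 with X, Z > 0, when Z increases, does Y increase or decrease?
Y decreases

Taking the partial derivative:
∂Y/∂Z = -45Z^4

∂Y/∂Z = -45Z^4 < 0 (assuming positive values)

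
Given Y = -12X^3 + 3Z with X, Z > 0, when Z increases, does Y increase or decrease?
Y increases

Taking the partial derivative:
∂Y/∂Z = 3

∂Y/∂Z = 3 > 0 (assuming positive values)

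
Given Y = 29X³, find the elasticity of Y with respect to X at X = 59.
Elasticity = 3

Elasticity = (dY/dX) · (X/Y)

dY/dX = 87·X²
At X = 59: dY/dX = 302847, Y = 5955991

Elasticity = 302847 · (59 / 5955991) = 3

Interpretation: for a small percentage change in X, the percentage change in Y is approximately 3.00 times as large.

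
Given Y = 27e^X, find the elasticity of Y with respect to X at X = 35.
Elasticity = 35

Elasticity = (dY/dX) · (X/Y)

dY/dX = 27·e^X
At X = 35: dY/dX = 27·e^35, Y = 27·e^35

Elasticity = (27·e^35) · (35 / (27·e^35)) = 35

Interpretation: for a small percentage change in X, the percentage change in Y is approximately 35.00 times as large.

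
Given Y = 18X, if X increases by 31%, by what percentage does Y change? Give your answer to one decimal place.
31.0%

For Y = 18X:
If X → X(1 + 0.31)
Then Y → Y · (1 + 0.31)^1
     = Y · 1.3100

Percentage change = ((1 + 0.31)^1 − 1) × 100% = 31.0%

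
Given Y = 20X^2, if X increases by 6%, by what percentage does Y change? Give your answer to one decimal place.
12.4%

For Y = 20X^2:
If X → X(1 + 0.06)
Then Y → Y · (1 + 0.06)^2
     = Y · 1.1236

Percentage change = ((1 + 0.06)^2 − 1) × 100% ≈ 12.4%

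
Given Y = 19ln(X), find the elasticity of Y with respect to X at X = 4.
Elasticity = 1/ln(4) ≈ 0.7213

Elasticity = (dY/dX) · (X/Y)

dY/dX = 19/X
At X = 4: dY/dX = 19/4, Y = 19·ln(4)

Elasticity = (19/4) · (4 / (19·ln(4))) = 1/ln(4) ≈ 0.7213

Interpretation: for a small percentage change in X, the percentage change in Y is approximately 0.72 times as large.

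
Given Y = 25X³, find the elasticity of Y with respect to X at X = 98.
Elasticity = 3

Elasticity = (dY/dX) · (X/Y)

dY/dX = 75·X²
At X = 98: dY/dX = 720300, Y = 23529800

Elasticity = 720300 · (98 / 23529800) = 3

Interpretation: for a small percentage change in X, the percentage change in Y is approximately 3.00 times as large.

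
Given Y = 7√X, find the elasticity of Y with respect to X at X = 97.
Elasticity = 1/2

Elasticity = (dY/dX) · (X/Y)

dY/dX = 7/(2·√X)
At X = 97: dY/dX = 7·√97/194, Y = 7·√97

Elasticity = (7·√97/194) · (97 / (7·√97)) = 1/2

Interpretation: for a small percentage change in X, the percentage change in Y is approximately 0.50 times as large.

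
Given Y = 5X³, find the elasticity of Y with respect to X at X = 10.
Elasticity = 3

Elasticity = (dY/dX) · (X/Y)

dY/dX = 15·X²
At X = 10: dY/dX = 1500, Y = 5000

Elasticity = 1500 · (10 / 5000) = 3

Interpretation: for a small percentage change in X, the percentage change in Y is approximately 3.00 times as large.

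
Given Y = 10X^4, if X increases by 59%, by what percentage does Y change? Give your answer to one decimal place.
539.1%

For Y = 10X^4:
If X → X(1 + 0.59)
Then Y → Y · (1 + 0.59)^4
     ≈ Y · 6.3913

Percentage change = ((1 + 0.59)^4 − 1) × 100% ≈ 539.1%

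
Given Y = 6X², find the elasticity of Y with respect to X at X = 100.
Elasticity = 2

Elasticity = (dY/dX) · (X/Y)

dY/dX = 12·X
At X = 100: dY/dX = 1200, Y = 60000

Elasticity = 1200 · (100 / 60000) = 2

Interpretation: for a small percentage change in X, the percentage change in Y is approximately 2.00 times as large.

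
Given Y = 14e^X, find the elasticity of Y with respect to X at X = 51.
Elasticity = 51

Elasticity = (dY/dX) · (X/Y)

dY/dX = 14·e^X
At X = 51: dY/dX = 14·e^51, Y = 14·e^51

Elasticity = (14·e^51) · (51 / (14·e^51)) = 51

Interpretation: for a small percentage change in X, the percentage change in Y is approximately 51.00 times as large.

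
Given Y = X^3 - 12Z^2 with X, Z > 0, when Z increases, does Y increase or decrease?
Y decreases

Taking the partial derivative:
∂Y/∂Z = -24Z

∂Y/∂Z = -24Z < 0 (assuming positive values)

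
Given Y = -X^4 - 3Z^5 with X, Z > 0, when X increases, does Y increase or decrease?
Y decreases

Taking the partial derivative:
∂Y/∂X = -4X^3

∂Y/∂X = -4X^3 < 0 (assuming positive values)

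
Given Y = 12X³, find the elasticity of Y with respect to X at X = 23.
Elasticity = 3

Elasticity = (dY/dX) · (X/Y)

dY/dX = 36·X²
At X = 23: dY/dX = 19044, Y = 146004

Elasticity = 19044 · (23 / 146004) = 3

Interpretation: for a small percentage change in X, the percentage change in Y is approximately 3.00 times as large.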